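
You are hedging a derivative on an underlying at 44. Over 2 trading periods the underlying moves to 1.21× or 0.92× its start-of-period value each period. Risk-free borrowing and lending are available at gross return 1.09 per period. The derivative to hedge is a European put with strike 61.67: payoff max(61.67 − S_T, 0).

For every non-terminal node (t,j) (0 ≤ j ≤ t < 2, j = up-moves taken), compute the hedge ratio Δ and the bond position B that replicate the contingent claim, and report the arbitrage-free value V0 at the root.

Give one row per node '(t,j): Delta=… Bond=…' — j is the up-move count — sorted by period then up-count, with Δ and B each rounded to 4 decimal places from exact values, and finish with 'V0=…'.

The replicating-portfolio and risk-neutral prices coincide; use p* = (1.09−0.92)/(1.21−0.92) = 0.5862 for the latter.
Terminal payoffs: V(2,0)=24.4284, V(2,1)=12.6892, V(2,2)=0.0000
Node (1,0) S=40.4800: V=(p*·12.6892+(1−p*)·24.4284)/1.09=16.0980; Δ=(12.6892−24.4284)/(48.9808−37.2416)=-1.0000; B=V−Δ·S=56.5780
Node (1,1) S=53.2400: V=(p*·0.0000+(1−p*)·12.6892)/1.09=4.8172; Δ=(0.0000−12.6892)/(64.4204−48.9808)=-0.8219; B=V−Δ·S=48.5730
Node (0,0) S=44.0000: V=(p*·4.8172+(1−p*)·16.0980)/1.09=8.7019; Δ=(4.8172−16.0980)/(53.2400−40.4800)=-0.8841; B=V−Δ·S=47.6013
Self-financing check: at every node Δ·S+B equals the discounted successor values.

(0,0): Delta=-0.8841 Bond=47.6013
(1,0): Delta=-1.0000 Bond=56.5780
(1,1): Delta=-0.8219 Bond=48.5730
V0=8.7019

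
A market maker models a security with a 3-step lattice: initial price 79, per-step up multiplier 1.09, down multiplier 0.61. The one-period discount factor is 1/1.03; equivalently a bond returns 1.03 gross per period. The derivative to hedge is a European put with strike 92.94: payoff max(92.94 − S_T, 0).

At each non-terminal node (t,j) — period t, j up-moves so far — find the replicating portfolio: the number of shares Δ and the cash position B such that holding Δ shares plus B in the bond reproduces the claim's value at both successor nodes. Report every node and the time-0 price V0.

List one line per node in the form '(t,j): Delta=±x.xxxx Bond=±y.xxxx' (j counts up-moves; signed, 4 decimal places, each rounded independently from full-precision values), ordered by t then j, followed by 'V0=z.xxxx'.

The replicating-portfolio and risk-neutral prices coincide; use p* = (1.03−0.61)/(1.09−0.61) = 0.8750 for the latter.
Terminal values V(3,·): V(3,0)=75.0085, V(3,1)=60.8985, V(3,2)=35.6855, V(3,3)=0.0000
Node (2,0) S=29.3959: V=(p*·60.8985+(1−p*)·75.0085)/1.03=60.8371; Δ=(60.8985−75.0085)/(32.0415−17.9315)=-1.0000; B=V−Δ·S=90.2330
Node (2,1) S=52.5271: V=(p*·35.6855+(1−p*)·60.8985)/1.03=37.7059; Δ=(35.6855−60.8985)/(57.2545−32.0415)=-1.0000; B=V−Δ·S=90.2330
Node (2,2) S=93.8599: V=(p*·0.0000+(1−p*)·35.6855)/1.03=4.3308; Δ=(0.0000−35.6855)/(102.3073−57.2545)=-0.7921; B=V−Δ·S=78.6755
Node (1,0) S=48.1900: V=(p*·37.7059+(1−p*)·60.8371)/1.03=39.4149; Δ=(37.7059−60.8371)/(52.5271−29.3959)=-1.0000; B=V−Δ·S=87.6049
Node (1,1) S=86.1100: V=(p*·4.3308+(1−p*)·37.7059)/1.03=8.2550; Δ=(4.3308−37.7059)/(93.8599−52.5271)=-0.8075; B=V−Δ·S=77.7866
Node (0,0) S=79.0000: V=(p*·8.2550+(1−p*)·39.4149)/1.03=11.7961; Δ=(8.2550−39.4149)/(86.1100−48.1900)=-0.8217; B=V−Δ·S=76.7125
Self-financing check: at every node Δ·S+B equals the discounted successor values.

(0,0): Delta=-0.8217 Bond=76.7125
(1,0): Delta=-1.0000 Bond=87.6049
(1,1): Delta=-0.8075 Bond=77.7866
(2,0): Delta=-1.0000 Bond=90.2330
(2,1): Delta=-1.0000 Bond=90.2330
(2,2): Delta=-0.7921 Bond=78.6755
V0=11.7961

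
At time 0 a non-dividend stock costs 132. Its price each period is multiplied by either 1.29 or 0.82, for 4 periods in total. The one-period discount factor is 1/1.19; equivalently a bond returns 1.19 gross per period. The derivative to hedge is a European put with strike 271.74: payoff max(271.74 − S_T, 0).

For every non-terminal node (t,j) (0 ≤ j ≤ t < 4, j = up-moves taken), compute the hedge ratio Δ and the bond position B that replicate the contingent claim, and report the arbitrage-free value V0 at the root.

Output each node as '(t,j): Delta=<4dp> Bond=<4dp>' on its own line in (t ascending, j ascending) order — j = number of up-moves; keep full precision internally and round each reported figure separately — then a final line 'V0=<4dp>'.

(0,0): Delta=-0.5623 Bond=95.6944
(1,0): Delta=-1.0000 Bond=161.2548
(1,1): Delta=-0.4871 Bond=101.0713
(2,0): Delta=-1.0000 Bond=191.8932
(2,1): Delta=-1.0000 Bond=191.8932
(2,2): Delta=-0.3990 Bond=100.9186
(3,0): Delta=-1.0000 Bond=228.3529
(3,1): Delta=-1.0000 Bond=228.3529
(3,2): Delta=-1.0000 Bond=228.3529
(3,3): Delta=-0.2957 Bond=90.8337
V0=21.4730

The replicating-portfolio and risk-neutral prices coincide; use p* = (1.19−0.82)/(1.29−0.82) = 0.7872 for the latter.
At expiry t=4: V(4,0)=212.0599, V(4,1)=177.8531, V(4,2)=124.0398, V(4,3)=39.3824, V(4,4)=0.0000
(3,0): S=72.7806. Δ = (V_up−V_dn)/(S_up−S_dn) = (177.8531−212.0599)/(93.8869−59.6801) = -1.0000. V = [p*·177.8531 + (1−p*)·212.0599]/1.19 = 155.5724. B = V − Δ·S = 228.3529.
(3,1): S=114.4963. Δ = (V_up−V_dn)/(S_up−S_dn) = (124.0398−177.8531)/(147.7002−93.8869) = -1.0000. V = [p*·124.0398 + (1−p*)·177.8531]/1.19 = 113.8567. B = V − Δ·S = 228.3529.
(3,2): S=180.1222. Δ = (V_up−V_dn)/(S_up−S_dn) = (39.3824−124.0398)/(232.3576−147.7002) = -1.0000. V = [p*·39.3824 + (1−p*)·124.0398]/1.19 = 48.2308. B = V − Δ·S = 228.3529.
(3,3): S=283.3629. Δ = (V_up−V_dn)/(S_up−S_dn) = (0.0000−39.3824)/(365.5382−232.3576) = -0.2957. V = [p*·0.0000 + (1−p*)·39.3824]/1.19 = 7.0414. B = V − Δ·S = 90.8337.
(2,0): S=88.7568. Δ = (V_up−V_dn)/(S_up−S_dn) = (113.8567−155.5724)/(114.4963−72.7806) = -1.0000. V = [p*·113.8567 + (1−p*)·155.5724]/1.19 = 103.1364. B = V − Δ·S = 191.8932.
(2,1): S=139.6296. Δ = (V_up−V_dn)/(S_up−S_dn) = (48.2308−113.8567)/(180.1222−114.4963) = -1.0000. V = [p*·48.2308 + (1−p*)·113.8567]/1.19 = 52.2636. B = V − Δ·S = 191.8932.
(2,2): S=219.6612. Δ = (V_up−V_dn)/(S_up−S_dn) = (7.0414−48.2308)/(283.3629−180.1222) = -0.3990. V = [p*·7.0414 + (1−p*)·48.2308]/1.19 = 13.2816. B = V − Δ·S = 100.9186.
(1,0): S=108.2400. Δ = (V_up−V_dn)/(S_up−S_dn) = (52.2636−103.1364)/(139.6296−88.7568) = -1.0000. V = [p*·52.2636 + (1−p*)·103.1364]/1.19 = 53.0148. B = V − Δ·S = 161.2548.
(1,1): S=170.2800. Δ = (V_up−V_dn)/(S_up−S_dn) = (13.2816−52.2636)/(219.6612−139.6296) = -0.4871. V = [p*·13.2816 + (1−p*)·52.2636]/1.19 = 18.1308. B = V − Δ·S = 101.0713.
(0,0): S=132.0000. Δ = (V_up−V_dn)/(S_up−S_dn) = (18.1308−53.0148)/(170.2800−108.2400) = -0.5623. V = [p*·18.1308 + (1−p*)·53.0148]/1.19 = 21.4730. B = V − Δ·S = 95.6944.
Root portfolio cost Δ·132+B reproduces V0=21.4730.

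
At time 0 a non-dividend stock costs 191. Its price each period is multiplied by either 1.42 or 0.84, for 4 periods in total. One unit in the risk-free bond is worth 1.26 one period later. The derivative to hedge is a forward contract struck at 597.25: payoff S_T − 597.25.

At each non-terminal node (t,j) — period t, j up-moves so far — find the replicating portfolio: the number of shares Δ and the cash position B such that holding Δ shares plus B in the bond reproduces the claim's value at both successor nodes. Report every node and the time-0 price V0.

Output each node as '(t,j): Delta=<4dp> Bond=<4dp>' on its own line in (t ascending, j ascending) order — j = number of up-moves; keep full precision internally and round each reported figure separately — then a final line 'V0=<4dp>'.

(0,0): Delta=1.0000 Bond=-236.9594
(1,0): Delta=1.0000 Bond=-298.5689
(1,1): Delta=1.0000 Bond=-298.5689
(2,0): Delta=1.0000 Bond=-376.1968
(2,1): Delta=1.0000 Bond=-376.1968
(2,2): Delta=1.0000 Bond=-376.1968
(3,0): Delta=1.0000 Bond=-474.0079
(3,1): Delta=1.0000 Bond=-474.0079
(3,2): Delta=1.0000 Bond=-474.0079
(3,3): Delta=1.0000 Bond=-474.0079
V0=-45.9594

No-arbitrage ⇒ martingale measure with p* = (R−d)/(u−d) = 0.7241.
Terminal payoffs: V(4,0)=-502.1566, V(4,1)=-436.4968, V(4,2)=-325.5006, V(4,3)=-137.8641, V(4,4)=179.3310
  t=3,j=0: stock 113.2065 → up 160.7532 (V=-436.4968), down 95.0934 (V=-502.1566). Price -360.8015; hedge Δ=1.0000, bond B=-474.0079.
  t=3,j=1: stock 191.3728 → up 271.7494 (V=-325.5006), down 160.7532 (V=-436.4968). Price -282.6351; hedge Δ=1.0000, bond B=-474.0079.
  t=3,j=2: stock 323.5112 → up 459.3859 (V=-137.8641), down 271.7494 (V=-325.5006). Price -150.4967; hedge Δ=1.0000, bond B=-474.0079.
  t=3,j=3: stock 546.8880 → up 776.5810 (V=179.3310), down 459.3859 (V=-137.8641). Price 72.8801; hedge Δ=1.0000, bond B=-474.0079.
  t=2,j=0: stock 134.7696 → up 191.3728 (V=-282.6351), down 113.2065 (V=-360.8015). Price -241.4272; hedge Δ=1.0000, bond B=-376.1968.
  t=2,j=1: stock 227.8248 → up 323.5112 (V=-150.4967), down 191.3728 (V=-282.6351). Price -148.3720; hedge Δ=1.0000, bond B=-376.1968.
  t=2,j=2: stock 385.1324 → up 546.8880 (V=72.8801), down 323.5112 (V=-150.4967). Price 8.9356; hedge Δ=1.0000, bond B=-376.1968.
  t=1,j=0: stock 160.4400 → up 227.8248 (V=-148.3720), down 134.7696 (V=-241.4272). Price -138.1289; hedge Δ=1.0000, bond B=-298.5689.
  t=1,j=1: stock 271.2200 → up 385.1324 (V=8.9356), down 227.8248 (V=-148.3720). Price -27.3489; hedge Δ=1.0000, bond B=-298.5689.
  t=0,j=0: stock 191.0000 → up 271.2200 (V=-27.3489), down 160.4400 (V=-138.1289). Price -45.9594; hedge Δ=1.0000, bond B=-236.9594.
Each (Δ,B) replicates both successor values, so the strategy is self-financing and V0 is arbitrage-free.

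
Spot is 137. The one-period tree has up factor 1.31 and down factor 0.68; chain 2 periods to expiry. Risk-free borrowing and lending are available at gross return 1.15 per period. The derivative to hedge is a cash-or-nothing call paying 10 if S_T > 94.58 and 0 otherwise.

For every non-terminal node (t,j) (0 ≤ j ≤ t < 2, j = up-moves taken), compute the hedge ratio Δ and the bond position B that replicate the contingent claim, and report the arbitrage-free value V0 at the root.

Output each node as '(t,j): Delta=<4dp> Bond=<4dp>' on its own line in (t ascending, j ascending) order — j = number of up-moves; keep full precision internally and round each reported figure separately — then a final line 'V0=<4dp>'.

Under the risk-neutral measure, an up-move has probability p* = (R−d)/(u−d) = 0.7460 and values discount at R = 1.15.
At expiry t=2: V(2,0)=0.0000, V(2,1)=10.0000, V(2,2)=10.0000
  t=1,j=0: stock 93.1600 → up 122.0396 (V=10.0000), down 63.3488 (V=0.0000). Price 6.4872; hedge Δ=0.1704, bond B=-9.3858.
  t=1,j=1: stock 179.4700 → up 235.1057 (V=10.0000), down 122.0396 (V=10.0000). Price 8.6957; hedge Δ=0.0000, bond B=8.6957.
  t=0,j=0: stock 137.0000 → up 179.4700 (V=8.6957), down 93.1600 (V=6.4872). Price 7.0737; hedge Δ=0.0256, bond B=3.5683.
Root portfolio cost Δ·137+B reproduces V0=7.0737.

(0,0): Delta=0.0256 Bond=3.5683
(1,0): Delta=0.1704 Bond=-9.3858
(1,1): Delta=0.0000 Bond=8.6957
V0=7.0737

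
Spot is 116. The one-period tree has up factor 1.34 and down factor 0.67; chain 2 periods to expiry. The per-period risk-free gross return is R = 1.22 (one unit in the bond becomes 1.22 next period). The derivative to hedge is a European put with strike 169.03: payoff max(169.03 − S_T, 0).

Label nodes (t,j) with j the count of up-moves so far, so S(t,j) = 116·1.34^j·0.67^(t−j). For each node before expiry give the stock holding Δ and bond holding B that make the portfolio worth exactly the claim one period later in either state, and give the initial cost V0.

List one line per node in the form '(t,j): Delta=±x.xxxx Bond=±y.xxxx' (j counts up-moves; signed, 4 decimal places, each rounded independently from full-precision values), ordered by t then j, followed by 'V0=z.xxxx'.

(0,0): Delta=-0.6601 Bond=91.9121
(1,0): Delta=-1.0000 Bond=138.5492
(1,1): Delta=-0.6230 Bond=106.3692
V0=15.3396

Since d<R<u, set p* = (R−d)/(u−d) = 0.8209; price each node as the discounted p*-expectation of its children.
At expiry t=2: V(2,0)=116.9576, V(2,1)=64.8852, V(2,2)=0.0000
Node (1,0) S=77.7200: V=(p*·64.8852+(1−p*)·116.9576)/1.22=60.8292; Δ=(64.8852−116.9576)/(104.1448−52.0724)=-1.0000; B=V−Δ·S=138.5492
Node (1,1) S=155.4400: V=(p*·0.0000+(1−p*)·64.8852)/1.22=9.5256; Δ=(0.0000−64.8852)/(208.2896−104.1448)=-0.6230; B=V−Δ·S=106.3692
Node (0,0) S=116.0000: V=(p*·9.5256+(1−p*)·60.8292)/1.22=15.3396; Δ=(9.5256−60.8292)/(155.4400−77.7200)=-0.6601; B=V−Δ·S=91.9121
Root portfolio cost Δ·116+B reproduces V0=15.3396.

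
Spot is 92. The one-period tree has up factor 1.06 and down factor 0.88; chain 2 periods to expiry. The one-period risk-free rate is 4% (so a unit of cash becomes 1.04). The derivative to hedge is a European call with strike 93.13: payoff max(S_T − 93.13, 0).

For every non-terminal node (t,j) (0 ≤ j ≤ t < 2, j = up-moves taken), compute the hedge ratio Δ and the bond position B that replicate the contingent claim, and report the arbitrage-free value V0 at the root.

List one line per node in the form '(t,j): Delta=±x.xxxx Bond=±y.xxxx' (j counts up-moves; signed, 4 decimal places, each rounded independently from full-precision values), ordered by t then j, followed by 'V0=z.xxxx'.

(0,0): Delta=0.5286 Bond=-41.1473
(1,0): Delta=0.0000 Bond=0.0000
(1,1): Delta=0.5834 Bond=-48.1424
V0=7.4813

Under the risk-neutral measure, an up-move has probability p* = (R−d)/(u−d) = 0.8889 and values discount at R = 1.04.
Payoff layer (t=2): V(2,0)=0.0000, V(2,1)=0.0000, V(2,2)=10.2412
Node (1,0) S=80.9600: V=(p*·0.0000+(1−p*)·0.0000)/1.04=0.0000; Δ=(0.0000−0.0000)/(85.8176−71.2448)=0.0000; B=V−Δ·S=0.0000
Node (1,1) S=97.5200: V=(p*·10.2412+(1−p*)·0.0000)/1.04=8.7532; Δ=(10.2412−0.0000)/(103.3712−85.8176)=0.5834; B=V−Δ·S=-48.1424
Node (0,0) S=92.0000: V=(p*·8.7532+(1−p*)·0.0000)/1.04=7.4813; Δ=(8.7532−0.0000)/(97.5200−80.9600)=0.5286; B=V−Δ·S=-41.1473
Each (Δ,B) replicates both successor values, so the strategy is self-financing and V0 is arbitrage-free.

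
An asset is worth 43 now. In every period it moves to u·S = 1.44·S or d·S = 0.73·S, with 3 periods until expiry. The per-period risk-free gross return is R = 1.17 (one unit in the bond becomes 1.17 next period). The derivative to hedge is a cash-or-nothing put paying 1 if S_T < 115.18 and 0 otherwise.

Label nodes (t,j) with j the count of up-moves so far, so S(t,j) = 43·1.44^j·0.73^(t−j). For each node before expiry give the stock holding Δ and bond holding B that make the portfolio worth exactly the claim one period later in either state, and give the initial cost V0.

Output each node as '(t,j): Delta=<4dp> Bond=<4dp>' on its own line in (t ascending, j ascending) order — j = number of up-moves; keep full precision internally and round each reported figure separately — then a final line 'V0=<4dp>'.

Under the risk-neutral measure, an up-move has probability p* = (R−d)/(u−d) = 0.6197 and values discount at R = 1.17.
Terminal payoffs: V(3,0)=1.0000, V(3,1)=1.0000, V(3,2)=1.0000, V(3,3)=0.0000
Node (2,0) S=22.9147: V=(p*·1.0000+(1−p*)·1.0000)/1.17=0.8547; Δ=(1.0000−1.0000)/(32.9972−16.7277)=0.0000; B=V−Δ·S=0.8547
Node (2,1) S=45.2016: V=(p*·1.0000+(1−p*)·1.0000)/1.17=0.8547; Δ=(1.0000−1.0000)/(65.0903−32.9972)=0.0000; B=V−Δ·S=0.8547
Node (2,2) S=89.1648: V=(p*·0.0000+(1−p*)·1.0000)/1.17=0.3250; Δ=(0.0000−1.0000)/(128.3973−65.0903)=-0.0158; B=V−Δ·S=1.7335
Node (1,0) S=31.3900: V=(p*·0.8547+(1−p*)·0.8547)/1.17=0.7305; Δ=(0.8547−0.8547)/(45.2016−22.9147)=0.0000; B=V−Δ·S=0.7305
Node (1,1) S=61.9200: V=(p*·0.3250+(1−p*)·0.8547)/1.17=0.4500; Δ=(0.3250−0.8547)/(89.1648−45.2016)=-0.0120; B=V−Δ·S=1.1960
Node (0,0) S=43.0000: V=(p*·0.4500+(1−p*)·0.7305)/1.17=0.4758; Δ=(0.4500−0.7305)/(61.9200−31.3900)=-0.0092; B=V−Δ·S=0.8709
Each (Δ,B) replicates both successor values, so the strategy is self-financing and V0 is arbitrage-free.

(0,0): Delta=-0.0092 Bond=0.8709
(1,0): Delta=0.0000 Bond=0.7305
(1,1): Delta=-0.0120 Bond=1.1960
(2,0): Delta=0.0000 Bond=0.8547
(2,1): Delta=0.0000 Bond=0.8547
(2,2): Delta=-0.0158 Bond=1.7335
V0=0.4758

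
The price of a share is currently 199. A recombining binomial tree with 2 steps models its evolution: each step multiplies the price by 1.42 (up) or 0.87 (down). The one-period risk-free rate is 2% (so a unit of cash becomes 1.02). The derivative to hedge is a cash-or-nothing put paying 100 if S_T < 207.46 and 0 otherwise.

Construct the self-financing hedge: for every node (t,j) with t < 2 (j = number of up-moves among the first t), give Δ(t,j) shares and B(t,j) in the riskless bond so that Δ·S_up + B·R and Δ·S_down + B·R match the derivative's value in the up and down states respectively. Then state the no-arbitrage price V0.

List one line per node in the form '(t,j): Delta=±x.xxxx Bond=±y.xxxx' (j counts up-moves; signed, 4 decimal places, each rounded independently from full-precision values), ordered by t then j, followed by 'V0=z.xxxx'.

Risk-neutral probability p* = (R−d)/(u−d) = (1.02−0.87)/(1.42−0.87) = 0.2727.
At expiry t=2: V(2,0)=100.0000, V(2,1)=0.0000, V(2,2)=0.0000
  t=1,j=0: stock 173.1300 → up 245.8446 (V=0.0000), down 150.6231 (V=100.0000). Price 71.3012; hedge Δ=-1.0502, bond B=253.1194.
  t=1,j=1: stock 282.5800 → up 401.2636 (V=0.0000), down 245.8446 (V=0.0000). Price 0.0000; hedge Δ=0.0000, bond B=0.0000.
  t=0,j=0: stock 199.0000 → up 282.5800 (V=0.0000), down 173.1300 (V=71.3012). Price 50.8387; hedge Δ=-0.6515, bond B=180.4773.
Root portfolio cost Δ·199+B reproduces V0=50.8387.

(0,0): Delta=-0.6515 Bond=180.4773
(1,0): Delta=-1.0502 Bond=253.1194
(1,1): Delta=0.0000 Bond=0.0000
V0=50.8387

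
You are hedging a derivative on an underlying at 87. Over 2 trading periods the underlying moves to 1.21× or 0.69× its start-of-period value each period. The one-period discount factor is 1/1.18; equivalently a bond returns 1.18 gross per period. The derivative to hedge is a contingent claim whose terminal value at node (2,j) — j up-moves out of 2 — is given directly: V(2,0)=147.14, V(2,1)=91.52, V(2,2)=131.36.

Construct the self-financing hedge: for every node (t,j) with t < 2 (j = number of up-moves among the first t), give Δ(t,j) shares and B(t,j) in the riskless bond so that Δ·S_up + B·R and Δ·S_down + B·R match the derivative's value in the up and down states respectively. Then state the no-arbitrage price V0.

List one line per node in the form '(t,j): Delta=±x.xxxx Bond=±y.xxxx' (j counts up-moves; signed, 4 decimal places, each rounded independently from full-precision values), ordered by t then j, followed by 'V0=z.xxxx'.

The replicating-portfolio and risk-neutral prices coincide; use p* = (1.18−0.69)/(1.21−0.69) = 0.9423 for the latter.
Terminal values V(2,·): V(2,0)=147.1400, V(2,1)=91.5200, V(2,2)=131.3600
(1,0): S=60.0300. Δ = (V_up−V_dn)/(S_up−S_dn) = (91.5200−147.1400)/(72.6363−41.4207) = -1.7818. V = [p*·91.5200 + (1−p*)·147.1400]/1.18 = 80.2787. B = V − Δ·S = 187.2402.
(1,1): S=105.2700. Δ = (V_up−V_dn)/(S_up−S_dn) = (131.3600−91.5200)/(127.3767−72.6363) = 0.7278. V = [p*·131.3600 + (1−p*)·91.5200]/1.18 = 109.3742. B = V − Δ·S = 32.7588.
(0,0): S=87.0000. Δ = (V_up−V_dn)/(S_up−S_dn) = (109.3742−80.2787)/(105.2700−60.0300) = 0.6431. V = [p*·109.3742 + (1−p*)·80.2787]/1.18 = 91.2675. B = V − Δ·S = 35.3146.
Check: Δ(0,0)·S0 + B(0,0) = 91.2675 = V0.

(0,0): Delta=0.6431 Bond=35.3146
(1,0): Delta=-1.7818 Bond=187.2402
(1,1): Delta=0.7278 Bond=32.7588
V0=91.2675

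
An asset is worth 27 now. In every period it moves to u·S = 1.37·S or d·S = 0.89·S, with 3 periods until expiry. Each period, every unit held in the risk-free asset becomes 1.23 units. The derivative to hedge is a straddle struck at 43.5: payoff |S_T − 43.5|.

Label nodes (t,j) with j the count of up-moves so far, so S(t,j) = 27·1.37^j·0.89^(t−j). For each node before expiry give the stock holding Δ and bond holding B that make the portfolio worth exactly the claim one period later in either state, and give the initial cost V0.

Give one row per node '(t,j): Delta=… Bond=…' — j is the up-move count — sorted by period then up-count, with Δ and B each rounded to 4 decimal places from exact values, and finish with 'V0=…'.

(0,0): Delta=0.3124 Bond=-1.4002
(1,0): Delta=-0.8400 Bond=25.9715
(1,1): Delta=0.6207 Bond=-13.1255
(2,0): Delta=-1.0000 Bond=35.3659
(2,1): Delta=-0.7973 Bond=30.5363
(2,2): Delta=1.0000 Bond=-35.3659
V0=7.0352

The replicating-portfolio and risk-neutral prices coincide; use p* = (1.23−0.89)/(1.37−0.89) = 0.7083 for the latter.
Terminal payoffs: V(3,0)=24.4658, V(3,1)=14.2002, V(3,2)=1.6019, V(3,3)=25.9265
  t=2,j=0: stock 21.3867 → up 29.2998 (V=14.2002), down 19.0342 (V=24.4658). Price 13.9792; hedge Δ=-1.0000, bond B=35.3659.
  t=2,j=1: stock 32.9211 → up 45.1019 (V=1.6019), down 29.2998 (V=14.2002). Price 4.2898; hedge Δ=-0.7973, bond B=30.5363.
  t=2,j=2: stock 50.6763 → up 69.4265 (V=25.9265), down 45.1019 (V=1.6019). Price 15.3104; hedge Δ=1.0000, bond B=-35.3659.
  t=1,j=0: stock 24.0300 → up 32.9211 (V=4.2898), down 21.3867 (V=13.9792). Price 5.7852; hedge Δ=-0.8400, bond B=25.9715.
  t=1,j=1: stock 36.9900 → up 50.6763 (V=15.3104), down 32.9211 (V=4.2898). Price 9.8342; hedge Δ=0.6207, bond B=-13.1255.
  t=0,j=0: stock 27.0000 → up 36.9900 (V=9.8342), down 24.0300 (V=5.7852). Price 7.0352; hedge Δ=0.3124, bond B=-1.4002.
Check: Δ(0,0)·S0 + B(0,0) = 7.0352 = V0.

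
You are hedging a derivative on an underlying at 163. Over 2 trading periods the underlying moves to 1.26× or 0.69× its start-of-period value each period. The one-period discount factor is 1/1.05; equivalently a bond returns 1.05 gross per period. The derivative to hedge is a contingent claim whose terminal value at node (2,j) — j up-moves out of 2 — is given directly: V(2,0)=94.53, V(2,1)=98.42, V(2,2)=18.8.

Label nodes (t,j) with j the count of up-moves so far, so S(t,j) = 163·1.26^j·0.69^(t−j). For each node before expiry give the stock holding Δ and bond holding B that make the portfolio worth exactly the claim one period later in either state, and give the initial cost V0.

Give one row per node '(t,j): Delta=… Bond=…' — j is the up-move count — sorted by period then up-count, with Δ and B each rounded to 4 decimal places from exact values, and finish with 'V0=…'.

No-arbitrage ⇒ martingale measure with p* = (R−d)/(u−d) = 0.6316.
At expiry t=2: V(2,0)=94.5300, V(2,1)=98.4200, V(2,2)=18.8000
(1,0): S=112.4700. Δ = (V_up−V_dn)/(S_up−S_dn) = (98.4200−94.5300)/(141.7122−77.6043) = 0.0607. V = [p*·98.4200 + (1−p*)·94.5300]/1.05 = 92.3684. B = V − Δ·S = 85.5439.
(1,1): S=205.3800. Δ = (V_up−V_dn)/(S_up−S_dn) = (18.8000−98.4200)/(258.7788−141.7122) = -0.6801. V = [p*·18.8000 + (1−p*)·98.4200]/1.05 = 45.8416. B = V − Δ·S = 185.5258.
(0,0): S=163.0000. Δ = (V_up−V_dn)/(S_up−S_dn) = (45.8416−92.3684)/(205.3800−112.4700) = -0.5008. V = [p*·45.8416 + (1−p*)·92.3684]/1.05 = 59.9839. B = V − Δ·S = 141.6099.
Root portfolio cost Δ·163+B reproduces V0=59.9839.

(0,0): Delta=-0.5008 Bond=141.6099
(1,0): Delta=0.0607 Bond=85.5439
(1,1): Delta=-0.6801 Bond=185.5258
V0=59.9839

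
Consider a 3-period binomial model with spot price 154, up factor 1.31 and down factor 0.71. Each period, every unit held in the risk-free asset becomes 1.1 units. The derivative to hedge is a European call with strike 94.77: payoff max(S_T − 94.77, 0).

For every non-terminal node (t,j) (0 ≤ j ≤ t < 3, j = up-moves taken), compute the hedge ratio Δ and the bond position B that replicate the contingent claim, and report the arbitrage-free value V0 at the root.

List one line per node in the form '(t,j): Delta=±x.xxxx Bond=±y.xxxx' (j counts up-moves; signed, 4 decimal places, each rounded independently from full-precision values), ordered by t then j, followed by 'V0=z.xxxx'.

Since d<R<u, set p* = (R−d)/(u−d) = 0.6500; price each node as the discounted p*-expectation of its children.
Terminal values V(3,·): V(3,0)=0.0000, V(3,1)=6.9271, V(3,2)=92.8684, V(3,3)=251.4360
(2,0): S=77.6314. Δ = (V_up−V_dn)/(S_up−S_dn) = (6.9271−0.0000)/(101.6971−55.1183) = 0.1487. V = [p*·6.9271 + (1−p*)·0.0000]/1.1 = 4.0933. B = V − Δ·S = -7.4519.
(2,1): S=143.2354. Δ = (V_up−V_dn)/(S_up−S_dn) = (92.8684−6.9271)/(187.6384−101.6971) = 1.0000. V = [p*·92.8684 + (1−p*)·6.9271]/1.1 = 57.0809. B = V − Δ·S = -86.1545.
(2,2): S=264.2794. Δ = (V_up−V_dn)/(S_up−S_dn) = (251.4360−92.8684)/(346.2060−187.6384) = 1.0000. V = [p*·251.4360 + (1−p*)·92.8684]/1.1 = 178.1249. B = V − Δ·S = -86.1545.
(1,0): S=109.3400. Δ = (V_up−V_dn)/(S_up−S_dn) = (57.0809−4.0933)/(143.2354−77.6314) = 0.8077. V = [p*·57.0809 + (1−p*)·4.0933]/1.1 = 35.0320. B = V − Δ·S = -53.2806.
(1,1): S=201.7400. Δ = (V_up−V_dn)/(S_up−S_dn) = (178.1249−57.0809)/(264.2794−143.2354) = 1.0000. V = [p*·178.1249 + (1−p*)·57.0809]/1.1 = 123.4177. B = V − Δ·S = -78.3223.
(0,0): S=154.0000. Δ = (V_up−V_dn)/(S_up−S_dn) = (123.4177−35.0320)/(201.7400−109.3400) = 0.9566. V = [p*·123.4177 + (1−p*)·35.0320]/1.1 = 84.0752. B = V − Δ·S = -63.2343.
Root portfolio cost Δ·154+B reproduces V0=84.0752.

(0,0): Delta=0.9566 Bond=-63.2343
(1,0): Delta=0.8077 Bond=-53.2806
(1,1): Delta=1.0000 Bond=-78.3223
(2,0): Delta=0.1487 Bond=-7.4519
(2,1): Delta=1.0000 Bond=-86.1545
(2,2): Delta=1.0000 Bond=-86.1545
V0=84.0752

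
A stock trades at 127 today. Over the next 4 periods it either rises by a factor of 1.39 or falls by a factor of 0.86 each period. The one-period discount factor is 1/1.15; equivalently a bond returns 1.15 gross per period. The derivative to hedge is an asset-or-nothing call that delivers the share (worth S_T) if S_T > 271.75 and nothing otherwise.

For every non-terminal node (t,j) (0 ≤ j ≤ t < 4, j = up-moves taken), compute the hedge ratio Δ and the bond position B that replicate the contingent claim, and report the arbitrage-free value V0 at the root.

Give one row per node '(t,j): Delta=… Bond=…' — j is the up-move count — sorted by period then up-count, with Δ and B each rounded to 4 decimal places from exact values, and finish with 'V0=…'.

The replicating-portfolio and risk-neutral prices coincide; use p* = (1.15−0.86)/(1.39−0.86) = 0.5472 for the latter.
At expiry t=4: V(4,0)=0.0000, V(4,1)=0.0000, V(4,2)=0.0000, V(4,3)=293.3233, V(4,4)=474.0923
(3,0): S=80.7791. Δ = (V_up−V_dn)/(S_up−S_dn) = (0.0000−0.0000)/(112.2830−69.4700) = 0.0000. V = [p*·0.0000 + (1−p*)·0.0000]/1.15 = 0.0000. B = V − Δ·S = 0.0000.
(3,1): S=130.5616. Δ = (V_up−V_dn)/(S_up−S_dn) = (0.0000−0.0000)/(181.4806−112.2830) = 0.0000. V = [p*·0.0000 + (1−p*)·0.0000]/1.15 = 0.0000. B = V − Δ·S = 0.0000.
(3,2): S=211.0240. Δ = (V_up−V_dn)/(S_up−S_dn) = (293.3233−0.0000)/(293.3233−181.4806) = 2.6226. V = [p*·293.3233 + (1−p*)·0.0000]/1.15 = 139.5632. B = V − Δ·S = -413.8770.
(3,3): S=341.0736. Δ = (V_up−V_dn)/(S_up−S_dn) = (474.0923−293.3233)/(474.0923−293.3233) = 1.0000. V = [p*·474.0923 + (1−p*)·293.3233]/1.15 = 341.0736. B = V − Δ·S = 0.0000.
(2,0): S=93.9292. Δ = (V_up−V_dn)/(S_up−S_dn) = (0.0000−0.0000)/(130.5616−80.7791) = 0.0000. V = [p*·0.0000 + (1−p*)·0.0000]/1.15 = 0.0000. B = V − Δ·S = 0.0000.
(2,1): S=151.8158. Δ = (V_up−V_dn)/(S_up−S_dn) = (139.5632−0.0000)/(211.0240−130.5616) = 1.7345. V = [p*·139.5632 + (1−p*)·0.0000]/1.15 = 66.4041. B = V − Δ·S = -196.9226.
(2,2): S=245.3767. Δ = (V_up−V_dn)/(S_up−S_dn) = (341.0736−139.5632)/(341.0736−211.0240) = 1.5495. V = [p*·341.0736 + (1−p*)·139.5632]/1.15 = 217.2379. B = V − Δ·S = -162.9704.
(1,0): S=109.2200. Δ = (V_up−V_dn)/(S_up−S_dn) = (66.4041−0.0000)/(151.8158−93.9292) = 1.1471. V = [p*·66.4041 + (1−p*)·0.0000]/1.15 = 31.5951. B = V − Δ·S = -93.6957.
(1,1): S=176.5300. Δ = (V_up−V_dn)/(S_up−S_dn) = (217.2379−66.4041)/(245.3767−151.8158) = 1.6121. V = [p*·217.2379 + (1−p*)·66.4041]/1.15 = 129.5094. B = V − Δ·S = -155.0826.
(0,0): S=127.0000. Δ = (V_up−V_dn)/(S_up−S_dn) = (129.5094−31.5951)/(176.5300−109.2200) = 1.4547. V = [p*·129.5094 + (1−p*)·31.5951]/1.15 = 74.0616. B = V − Δ·S = -110.6824.
Root portfolio cost Δ·127+B reproduces V0=74.0616.

(0,0): Delta=1.4547 Bond=-110.6824
(1,0): Delta=1.1471 Bond=-93.6957
(1,1): Delta=1.6121 Bond=-155.0826
(2,0): Delta=0.0000 Bond=0.0000
(2,1): Delta=1.7345 Bond=-196.9226
(2,2): Delta=1.5495 Bond=-162.9704
(3,0): Delta=0.0000 Bond=0.0000
(3,1): Delta=0.0000 Bond=0.0000
(3,2): Delta=2.6226 Bond=-413.8770
(3,3): Delta=1.0000 Bond=0.0000
V0=74.0616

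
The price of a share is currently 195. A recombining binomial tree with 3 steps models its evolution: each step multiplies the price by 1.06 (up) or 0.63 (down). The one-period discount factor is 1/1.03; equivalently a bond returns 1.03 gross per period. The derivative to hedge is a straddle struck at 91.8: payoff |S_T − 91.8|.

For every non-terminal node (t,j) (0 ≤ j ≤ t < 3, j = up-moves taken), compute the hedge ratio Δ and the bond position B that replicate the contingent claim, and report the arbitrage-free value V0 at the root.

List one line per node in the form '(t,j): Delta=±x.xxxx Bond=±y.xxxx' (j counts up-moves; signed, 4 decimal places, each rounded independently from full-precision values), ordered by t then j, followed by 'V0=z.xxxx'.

Under the risk-neutral measure, an up-move has probability p* = (R−d)/(u−d) = 0.9302 and values discount at R = 1.03.
At expiry t=3: V(3,0)=43.0408, V(3,1)=9.7608, V(3,2)=46.2343, V(3,3)=140.4481
(2,0): S=77.3955. Δ = (V_up−V_dn)/(S_up−S_dn) = (9.7608−43.0408)/(82.0392−48.7592) = -1.0000. V = [p*·9.7608 + (1−p*)·43.0408]/1.03 = 11.7307. B = V − Δ·S = 89.1262.
(2,1): S=130.2210. Δ = (V_up−V_dn)/(S_up−S_dn) = (46.2343−9.7608)/(138.0343−82.0392) = 0.6514. V = [p*·46.2343 + (1−p*)·9.7608]/1.03 = 42.4171. B = V − Δ·S = -42.4050.
(2,2): S=219.1020. Δ = (V_up−V_dn)/(S_up−S_dn) = (140.4481−46.2343)/(232.2481−138.0343) = 1.0000. V = [p*·140.4481 + (1−p*)·46.2343]/1.03 = 129.9758. B = V − Δ·S = -89.1262.
(1,0): S=122.8500. Δ = (V_up−V_dn)/(S_up−S_dn) = (42.4171−11.7307)/(130.2210−77.3955) = 0.5809. V = [p*·42.4171 + (1−p*)·11.7307]/1.03 = 39.1031. B = V − Δ·S = -32.2606.
(1,1): S=206.7000. Δ = (V_up−V_dn)/(S_up−S_dn) = (129.9758−42.4171)/(219.1020−130.2210) = 0.9851. V = [p*·129.9758 + (1−p*)·42.4171]/1.03 = 120.2593. B = V − Δ·S = -83.3656.
(0,0): S=195.0000. Δ = (V_up−V_dn)/(S_up−S_dn) = (120.2593−39.1031)/(206.7000−122.8500) = 0.9679. V = [p*·120.2593 + (1−p*)·39.1031]/1.03 = 111.2594. B = V − Δ·S = -77.4759.
Root portfolio cost Δ·195+B reproduces V0=111.2594.

(0,0): Delta=0.9679 Bond=-77.4759
(1,0): Delta=0.5809 Bond=-32.2606
(1,1): Delta=0.9851 Bond=-83.3656
(2,0): Delta=-1.0000 Bond=89.1262
(2,1): Delta=0.6514 Bond=-42.4050
(2,2): Delta=1.0000 Bond=-89.1262
V0=111.2594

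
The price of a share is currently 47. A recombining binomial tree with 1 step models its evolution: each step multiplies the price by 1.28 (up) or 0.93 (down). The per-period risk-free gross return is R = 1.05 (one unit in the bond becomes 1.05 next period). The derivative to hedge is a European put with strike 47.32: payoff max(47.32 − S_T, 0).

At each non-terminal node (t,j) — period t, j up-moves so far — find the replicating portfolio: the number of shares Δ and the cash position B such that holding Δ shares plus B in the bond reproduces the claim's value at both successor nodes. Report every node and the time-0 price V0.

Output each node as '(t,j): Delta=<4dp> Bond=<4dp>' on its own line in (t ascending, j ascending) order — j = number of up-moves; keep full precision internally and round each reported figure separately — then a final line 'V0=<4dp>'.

Under the risk-neutral measure, an up-move has probability p* = (R−d)/(u−d) = 0.3429 and values discount at R = 1.05.
Payoff layer (t=1): V(1,0)=3.6100, V(1,1)=0.0000
  t=0,j=0: stock 47.0000 → up 60.1600 (V=0.0000), down 43.7100 (V=3.6100). Price 2.2593; hedge Δ=-0.2195, bond B=12.5736.
Each (Δ,B) replicates both successor values, so the strategy is self-financing and V0 is arbitrage-free.

(0,0): Delta=-0.2195 Bond=12.5736
V0=2.2593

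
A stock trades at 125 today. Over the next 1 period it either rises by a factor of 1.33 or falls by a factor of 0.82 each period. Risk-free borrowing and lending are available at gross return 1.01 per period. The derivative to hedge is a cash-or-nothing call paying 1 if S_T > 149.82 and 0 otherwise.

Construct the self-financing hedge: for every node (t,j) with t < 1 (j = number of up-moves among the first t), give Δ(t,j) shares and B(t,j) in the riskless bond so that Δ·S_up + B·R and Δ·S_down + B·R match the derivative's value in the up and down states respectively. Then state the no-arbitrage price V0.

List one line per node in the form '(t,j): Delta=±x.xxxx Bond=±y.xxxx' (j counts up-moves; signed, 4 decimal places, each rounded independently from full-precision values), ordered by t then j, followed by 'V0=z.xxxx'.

Under the risk-neutral measure, an up-move has probability p* = (R−d)/(u−d) = 0.3725 and values discount at R = 1.01.
Payoff layer (t=1): V(1,0)=0.0000, V(1,1)=1.0000
Node (0,0) S=125.0000: V=(p*·1.0000+(1−p*)·0.0000)/1.01=0.3689; Δ=(1.0000−0.0000)/(166.2500−102.5000)=0.0157; B=V−Δ·S=-1.5919
Each (Δ,B) replicates both successor values, so the strategy is self-financing and V0 is arbitrage-free.

(0,0): Delta=0.0157 Bond=-1.5919
V0=0.3689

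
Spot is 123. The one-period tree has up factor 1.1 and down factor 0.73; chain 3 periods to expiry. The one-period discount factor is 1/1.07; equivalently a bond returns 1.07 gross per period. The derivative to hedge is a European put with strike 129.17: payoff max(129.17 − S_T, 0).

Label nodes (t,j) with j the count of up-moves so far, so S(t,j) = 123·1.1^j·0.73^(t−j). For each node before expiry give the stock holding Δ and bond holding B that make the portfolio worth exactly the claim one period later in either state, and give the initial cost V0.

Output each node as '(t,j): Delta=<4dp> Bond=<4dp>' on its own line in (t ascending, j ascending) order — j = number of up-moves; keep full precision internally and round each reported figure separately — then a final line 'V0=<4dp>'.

Since d<R<u, set p* = (R−d)/(u−d) = 0.9189; price each node as the discounted p*-expectation of its children.
Terminal payoffs: V(3,0)=81.3209, V(3,1)=57.0686, V(3,2)=20.5241, V(3,3)=0.0000
  t=2,j=0: stock 65.5467 → up 72.1014 (V=57.0686), down 47.8491 (V=81.3209). Price 55.1729; hedge Δ=-1.0000, bond B=120.7196.
  t=2,j=1: stock 98.7690 → up 108.6459 (V=20.5241), down 72.1014 (V=57.0686). Price 21.9506; hedge Δ=-1.0000, bond B=120.7196.
  t=2,j=2: stock 148.8300 → up 163.7130 (V=0.0000), down 108.6459 (V=20.5241). Price 1.5552; hedge Δ=-0.3727, bond B=57.0258.
  t=1,j=0: stock 89.7900 → up 98.7690 (V=21.9506), down 65.5467 (V=55.1729). Price 23.0321; hedge Δ=-1.0000, bond B=112.8221.
  t=1,j=1: stock 135.3000 → up 148.8300 (V=1.5552), down 98.7690 (V=21.9506). Price 2.9990; hedge Δ=-0.4074, bond B=58.1216.
  t=0,j=0: stock 123.0000 → up 135.3000 (V=2.9990), down 89.7900 (V=23.0321). Price 4.3208; hedge Δ=-0.4402, bond B=58.4643.
Root portfolio cost Δ·123+B reproduces V0=4.3208.

(0,0): Delta=-0.4402 Bond=58.4643
(1,0): Delta=-1.0000 Bond=112.8221
(1,1): Delta=-0.4074 Bond=58.1216
(2,0): Delta=-1.0000 Bond=120.7196
(2,1): Delta=-1.0000 Bond=120.7196
(2,2): Delta=-0.3727 Bond=57.0258
V0=4.3208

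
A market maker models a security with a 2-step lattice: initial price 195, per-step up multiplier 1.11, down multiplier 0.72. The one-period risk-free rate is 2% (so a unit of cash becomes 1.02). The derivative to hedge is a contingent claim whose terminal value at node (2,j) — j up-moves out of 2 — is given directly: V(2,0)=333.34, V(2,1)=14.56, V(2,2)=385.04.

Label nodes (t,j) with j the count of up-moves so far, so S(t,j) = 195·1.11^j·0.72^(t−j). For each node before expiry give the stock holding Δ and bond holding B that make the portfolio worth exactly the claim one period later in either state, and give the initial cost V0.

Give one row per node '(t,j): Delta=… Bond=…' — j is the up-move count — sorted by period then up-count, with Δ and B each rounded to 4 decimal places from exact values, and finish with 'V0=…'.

(0,0): Delta=2.7255 Bond=-290.4549
(1,0): Delta=-5.8218 Bond=903.7813
(1,1): Delta=4.3888 Bond=-656.2775
V0=241.0182

No-arbitrage ⇒ martingale measure with p* = (R−d)/(u−d) = 0.7692.
Payoff layer (t=2): V(2,0)=333.3400, V(2,1)=14.5600, V(2,2)=385.0400
  t=1,j=0: stock 140.4000 → up 155.8440 (V=14.5600), down 101.0880 (V=333.3400). Price 86.3967; hedge Δ=-5.8218, bond B=903.7813.
  t=1,j=1: stock 216.4500 → up 240.2595 (V=385.0400), down 155.8440 (V=14.5600). Price 293.6712; hedge Δ=4.3888, bond B=-656.2775.
  t=0,j=0: stock 195.0000 → up 216.4500 (V=293.6712), down 140.4000 (V=86.3967). Price 241.0182; hedge Δ=2.7255, bond B=-290.4549.
Check: Δ(0,0)·S0 + B(0,0) = 241.0182 = V0.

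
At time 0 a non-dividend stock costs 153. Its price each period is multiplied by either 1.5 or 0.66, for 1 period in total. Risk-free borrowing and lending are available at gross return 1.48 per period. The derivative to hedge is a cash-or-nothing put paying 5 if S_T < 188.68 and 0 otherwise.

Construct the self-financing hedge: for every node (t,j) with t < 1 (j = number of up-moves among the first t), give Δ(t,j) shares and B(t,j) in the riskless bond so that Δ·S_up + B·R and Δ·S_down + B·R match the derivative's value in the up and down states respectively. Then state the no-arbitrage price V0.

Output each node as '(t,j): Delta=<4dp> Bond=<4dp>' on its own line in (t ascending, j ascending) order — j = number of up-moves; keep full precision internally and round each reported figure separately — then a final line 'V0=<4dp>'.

The replicating-portfolio and risk-neutral prices coincide; use p* = (1.48−0.66)/(1.5−0.66) = 0.9762 for the latter.
Terminal payoffs: V(1,0)=5.0000, V(1,1)=0.0000
Node (0,0) S=153.0000: V=(p*·0.0000+(1−p*)·5.0000)/1.48=0.0804; Δ=(0.0000−5.0000)/(229.5000−100.9800)=-0.0389; B=V−Δ·S=6.0328
The time-0 hedge costs 0.0804, which is the no-arbitrage price.

(0,0): Delta=-0.0389 Bond=6.0328
V0=0.0804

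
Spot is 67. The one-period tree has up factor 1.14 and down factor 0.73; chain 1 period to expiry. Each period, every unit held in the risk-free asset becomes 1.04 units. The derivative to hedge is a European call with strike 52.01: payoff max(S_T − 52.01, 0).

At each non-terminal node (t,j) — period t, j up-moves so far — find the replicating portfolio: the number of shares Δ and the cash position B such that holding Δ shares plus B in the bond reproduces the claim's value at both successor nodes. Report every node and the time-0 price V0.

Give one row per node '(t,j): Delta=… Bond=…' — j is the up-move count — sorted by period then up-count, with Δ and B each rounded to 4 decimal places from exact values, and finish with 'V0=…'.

Since d<R<u, set p* = (R−d)/(u−d) = 0.7561; price each node as the discounted p*-expectation of its children.
Payoff layer (t=1): V(1,0)=0.0000, V(1,1)=24.3700
Node (0,0) S=67.0000: V=(p*·24.3700+(1−p*)·0.0000)/1.04=17.7174; Δ=(24.3700−0.0000)/(76.3800−48.9100)=0.8871; B=V−Δ·S=-41.7216
Self-financing check: at every node Δ·S+B equals the discounted successor values.

(0,0): Delta=0.8871 Bond=-41.7216
V0=17.7174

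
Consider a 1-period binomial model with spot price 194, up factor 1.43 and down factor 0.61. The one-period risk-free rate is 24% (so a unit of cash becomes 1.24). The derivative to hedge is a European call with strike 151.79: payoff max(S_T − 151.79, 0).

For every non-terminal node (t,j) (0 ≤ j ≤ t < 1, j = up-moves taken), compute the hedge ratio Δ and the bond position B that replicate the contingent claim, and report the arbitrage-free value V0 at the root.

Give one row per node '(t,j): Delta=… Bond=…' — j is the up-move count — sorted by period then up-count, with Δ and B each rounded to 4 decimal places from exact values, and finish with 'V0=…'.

(0,0): Delta=0.7897 Bond=-75.3681
V0=77.8392

The replicating-portfolio and risk-neutral prices coincide; use p* = (1.24−0.61)/(1.43−0.61) = 0.7683 for the latter.
Terminal values V(1,·): V(1,0)=0.0000, V(1,1)=125.6300
Node (0,0) S=194.0000: V=(p*·125.6300+(1−p*)·0.0000)/1.24=77.8392; Δ=(125.6300−0.0000)/(277.4200−118.3400)=0.7897; B=V−Δ·S=-75.3681
Root portfolio cost Δ·194+B reproduces V0=77.8392.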